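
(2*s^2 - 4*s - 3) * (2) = 4*s^2 - 8*s - 6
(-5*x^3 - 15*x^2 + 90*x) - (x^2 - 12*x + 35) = -5*x^3 - 16*x^2 + 102*x - 35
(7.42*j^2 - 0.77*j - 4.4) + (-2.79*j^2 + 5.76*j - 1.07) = 4.63*j^2 + 4.99*j - 5.47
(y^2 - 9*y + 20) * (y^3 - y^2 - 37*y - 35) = y^5 - 10*y^4 - 8*y^3 + 278*y^2 - 425*y - 700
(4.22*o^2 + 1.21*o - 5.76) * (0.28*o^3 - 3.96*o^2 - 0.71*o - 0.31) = 1.1816*o^5 - 16.3724*o^4 - 9.4006*o^3 + 20.6423*o^2 + 3.7145*o + 1.7856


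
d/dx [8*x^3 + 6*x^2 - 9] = 12*x*(2*x + 1)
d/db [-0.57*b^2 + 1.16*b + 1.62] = 1.16 - 1.14*b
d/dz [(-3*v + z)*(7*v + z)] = 4*v + 2*z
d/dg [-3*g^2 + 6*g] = 6 - 6*g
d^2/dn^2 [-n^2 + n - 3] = -2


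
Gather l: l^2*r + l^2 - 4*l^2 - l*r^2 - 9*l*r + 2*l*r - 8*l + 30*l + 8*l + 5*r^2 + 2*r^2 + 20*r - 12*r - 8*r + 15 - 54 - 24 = l^2*(r - 3) + l*(-r^2 - 7*r + 30) + 7*r^2 - 63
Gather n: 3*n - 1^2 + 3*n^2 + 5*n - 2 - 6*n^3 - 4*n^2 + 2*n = -6*n^3 - n^2 + 10*n - 3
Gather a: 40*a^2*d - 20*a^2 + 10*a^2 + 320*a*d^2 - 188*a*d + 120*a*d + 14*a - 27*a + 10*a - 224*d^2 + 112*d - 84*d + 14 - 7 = a^2*(40*d - 10) + a*(320*d^2 - 68*d - 3) - 224*d^2 + 28*d + 7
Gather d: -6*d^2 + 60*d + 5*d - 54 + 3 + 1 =-6*d^2 + 65*d - 50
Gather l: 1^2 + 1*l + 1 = l + 2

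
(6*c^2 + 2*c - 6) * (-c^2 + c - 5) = -6*c^4 + 4*c^3 - 22*c^2 - 16*c + 30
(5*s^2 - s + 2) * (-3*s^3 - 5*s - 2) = -15*s^5 + 3*s^4 - 31*s^3 - 5*s^2 - 8*s - 4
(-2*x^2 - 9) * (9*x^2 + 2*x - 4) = -18*x^4 - 4*x^3 - 73*x^2 - 18*x + 36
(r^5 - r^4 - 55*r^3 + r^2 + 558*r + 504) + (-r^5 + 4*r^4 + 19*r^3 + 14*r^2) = 3*r^4 - 36*r^3 + 15*r^2 + 558*r + 504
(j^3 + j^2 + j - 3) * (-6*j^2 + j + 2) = -6*j^5 - 5*j^4 - 3*j^3 + 21*j^2 - j - 6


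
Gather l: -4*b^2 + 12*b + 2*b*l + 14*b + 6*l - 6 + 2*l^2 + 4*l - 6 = -4*b^2 + 26*b + 2*l^2 + l*(2*b + 10) - 12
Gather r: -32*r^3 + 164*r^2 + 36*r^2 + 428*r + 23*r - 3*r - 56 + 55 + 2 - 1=-32*r^3 + 200*r^2 + 448*r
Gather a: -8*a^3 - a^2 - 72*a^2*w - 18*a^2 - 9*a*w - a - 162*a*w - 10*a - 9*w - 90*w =-8*a^3 + a^2*(-72*w - 19) + a*(-171*w - 11) - 99*w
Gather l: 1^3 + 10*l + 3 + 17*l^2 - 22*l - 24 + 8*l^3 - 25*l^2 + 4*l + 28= 8*l^3 - 8*l^2 - 8*l + 8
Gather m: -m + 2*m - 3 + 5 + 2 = m + 4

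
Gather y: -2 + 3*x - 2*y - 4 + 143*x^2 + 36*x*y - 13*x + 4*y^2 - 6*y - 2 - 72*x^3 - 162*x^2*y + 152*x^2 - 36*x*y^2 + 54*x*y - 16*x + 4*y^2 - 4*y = -72*x^3 + 295*x^2 - 26*x + y^2*(8 - 36*x) + y*(-162*x^2 + 90*x - 12) - 8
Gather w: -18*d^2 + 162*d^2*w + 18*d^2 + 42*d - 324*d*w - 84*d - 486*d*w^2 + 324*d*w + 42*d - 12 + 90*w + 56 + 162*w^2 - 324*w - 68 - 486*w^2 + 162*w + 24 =w^2*(-486*d - 324) + w*(162*d^2 - 72)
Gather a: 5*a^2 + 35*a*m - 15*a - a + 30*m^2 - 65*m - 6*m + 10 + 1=5*a^2 + a*(35*m - 16) + 30*m^2 - 71*m + 11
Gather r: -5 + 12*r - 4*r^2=-4*r^2 + 12*r - 5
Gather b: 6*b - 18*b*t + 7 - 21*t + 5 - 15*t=b*(6 - 18*t) - 36*t + 12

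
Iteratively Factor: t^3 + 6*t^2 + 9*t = (t + 3)*(t^2 + 3*t) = t*(t + 3)*(t + 3)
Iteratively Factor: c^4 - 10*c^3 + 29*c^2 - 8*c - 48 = (c + 1)*(c^3 - 11*c^2 + 40*c - 48) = (c - 3)*(c + 1)*(c^2 - 8*c + 16) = (c - 4)*(c - 3)*(c + 1)*(c - 4)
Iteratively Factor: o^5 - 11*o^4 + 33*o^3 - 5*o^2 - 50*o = (o + 1)*(o^4 - 12*o^3 + 45*o^2 - 50*o) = (o - 2)*(o + 1)*(o^3 - 10*o^2 + 25*o) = (o - 5)*(o - 2)*(o + 1)*(o^2 - 5*o) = (o - 5)^2*(o - 2)*(o + 1)*(o)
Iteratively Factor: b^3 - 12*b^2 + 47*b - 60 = (b - 3)*(b^2 - 9*b + 20) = (b - 4)*(b - 3)*(b - 5)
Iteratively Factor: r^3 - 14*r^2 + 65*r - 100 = (r - 4)*(r^2 - 10*r + 25) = (r - 5)*(r - 4)*(r - 5)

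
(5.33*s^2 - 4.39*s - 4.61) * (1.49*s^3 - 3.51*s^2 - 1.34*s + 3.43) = 7.9417*s^5 - 25.2494*s^4 + 1.3978*s^3 + 40.3456*s^2 - 8.8803*s - 15.8123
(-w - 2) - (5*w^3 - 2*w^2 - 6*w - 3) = -5*w^3 + 2*w^2 + 5*w + 1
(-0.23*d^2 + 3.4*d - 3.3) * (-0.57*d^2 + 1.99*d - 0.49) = 0.1311*d^4 - 2.3957*d^3 + 8.7597*d^2 - 8.233*d + 1.617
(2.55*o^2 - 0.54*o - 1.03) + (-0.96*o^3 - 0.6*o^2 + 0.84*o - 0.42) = -0.96*o^3 + 1.95*o^2 + 0.3*o - 1.45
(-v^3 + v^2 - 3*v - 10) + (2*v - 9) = -v^3 + v^2 - v - 19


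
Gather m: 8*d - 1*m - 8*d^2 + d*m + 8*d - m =-8*d^2 + 16*d + m*(d - 2)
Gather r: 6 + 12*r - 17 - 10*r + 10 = 2*r - 1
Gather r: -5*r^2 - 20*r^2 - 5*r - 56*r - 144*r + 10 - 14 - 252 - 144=-25*r^2 - 205*r - 400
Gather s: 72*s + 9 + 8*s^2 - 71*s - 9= 8*s^2 + s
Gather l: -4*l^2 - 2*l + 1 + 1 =-4*l^2 - 2*l + 2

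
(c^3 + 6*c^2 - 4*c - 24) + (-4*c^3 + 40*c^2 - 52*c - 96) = -3*c^3 + 46*c^2 - 56*c - 120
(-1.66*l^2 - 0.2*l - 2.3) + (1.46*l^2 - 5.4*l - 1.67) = -0.2*l^2 - 5.6*l - 3.97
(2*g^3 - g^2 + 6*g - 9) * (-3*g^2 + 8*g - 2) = -6*g^5 + 19*g^4 - 30*g^3 + 77*g^2 - 84*g + 18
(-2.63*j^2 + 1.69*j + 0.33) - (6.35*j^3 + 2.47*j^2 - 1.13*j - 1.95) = -6.35*j^3 - 5.1*j^2 + 2.82*j + 2.28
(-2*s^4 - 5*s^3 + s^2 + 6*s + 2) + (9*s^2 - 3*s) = -2*s^4 - 5*s^3 + 10*s^2 + 3*s + 2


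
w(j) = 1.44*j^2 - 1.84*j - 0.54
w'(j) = 2.88*j - 1.84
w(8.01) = 77.11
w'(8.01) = 21.23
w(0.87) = -1.05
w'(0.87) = 0.67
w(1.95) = 1.35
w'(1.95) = 3.78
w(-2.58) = 13.79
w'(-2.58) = -9.27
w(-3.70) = 25.98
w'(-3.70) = -12.50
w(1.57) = 0.12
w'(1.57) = 2.68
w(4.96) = 25.76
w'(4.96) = 12.44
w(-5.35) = 50.52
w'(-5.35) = -17.25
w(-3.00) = 17.94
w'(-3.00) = -10.48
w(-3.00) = 17.94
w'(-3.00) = -10.48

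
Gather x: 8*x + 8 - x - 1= 7*x + 7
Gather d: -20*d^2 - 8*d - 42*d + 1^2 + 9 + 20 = -20*d^2 - 50*d + 30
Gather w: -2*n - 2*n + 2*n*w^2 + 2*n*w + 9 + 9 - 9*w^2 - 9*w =-4*n + w^2*(2*n - 9) + w*(2*n - 9) + 18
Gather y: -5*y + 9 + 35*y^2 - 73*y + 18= 35*y^2 - 78*y + 27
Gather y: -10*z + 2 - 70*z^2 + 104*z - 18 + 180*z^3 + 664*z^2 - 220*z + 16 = 180*z^3 + 594*z^2 - 126*z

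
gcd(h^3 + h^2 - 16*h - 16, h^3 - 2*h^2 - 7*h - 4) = h^2 - 3*h - 4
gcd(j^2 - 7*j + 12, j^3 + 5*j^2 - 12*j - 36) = j - 3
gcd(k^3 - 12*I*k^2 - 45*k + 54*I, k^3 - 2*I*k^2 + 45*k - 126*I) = k^2 - 9*I*k - 18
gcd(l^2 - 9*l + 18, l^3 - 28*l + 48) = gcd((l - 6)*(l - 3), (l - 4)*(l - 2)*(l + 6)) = 1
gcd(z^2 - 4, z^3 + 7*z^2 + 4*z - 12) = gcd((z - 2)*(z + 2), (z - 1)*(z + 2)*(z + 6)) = z + 2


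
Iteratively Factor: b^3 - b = (b)*(b^2 - 1) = b*(b - 1)*(b + 1)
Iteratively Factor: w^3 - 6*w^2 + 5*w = (w - 1)*(w^2 - 5*w) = w*(w - 1)*(w - 5)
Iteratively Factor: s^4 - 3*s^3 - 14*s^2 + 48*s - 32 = (s + 4)*(s^3 - 7*s^2 + 14*s - 8) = (s - 2)*(s + 4)*(s^2 - 5*s + 4) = (s - 2)*(s - 1)*(s + 4)*(s - 4)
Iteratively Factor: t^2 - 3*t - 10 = (t + 2)*(t - 5)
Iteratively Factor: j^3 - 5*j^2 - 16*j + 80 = (j + 4)*(j^2 - 9*j + 20) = (j - 4)*(j + 4)*(j - 5)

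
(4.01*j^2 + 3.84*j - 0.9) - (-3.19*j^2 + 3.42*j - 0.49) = 7.2*j^2 + 0.42*j - 0.41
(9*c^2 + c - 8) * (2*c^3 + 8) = 18*c^5 + 2*c^4 - 16*c^3 + 72*c^2 + 8*c - 64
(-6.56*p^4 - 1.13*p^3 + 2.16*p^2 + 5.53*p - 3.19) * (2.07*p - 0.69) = -13.5792*p^5 + 2.1873*p^4 + 5.2509*p^3 + 9.9567*p^2 - 10.419*p + 2.2011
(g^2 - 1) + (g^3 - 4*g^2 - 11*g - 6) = g^3 - 3*g^2 - 11*g - 7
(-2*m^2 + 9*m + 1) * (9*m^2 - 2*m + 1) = -18*m^4 + 85*m^3 - 11*m^2 + 7*m + 1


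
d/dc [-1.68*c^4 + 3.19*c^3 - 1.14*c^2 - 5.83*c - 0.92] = -6.72*c^3 + 9.57*c^2 - 2.28*c - 5.83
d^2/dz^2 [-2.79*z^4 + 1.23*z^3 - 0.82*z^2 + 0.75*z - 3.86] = -33.48*z^2 + 7.38*z - 1.64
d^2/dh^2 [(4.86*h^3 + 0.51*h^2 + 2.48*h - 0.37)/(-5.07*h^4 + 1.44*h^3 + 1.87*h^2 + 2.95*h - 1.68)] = (-249.851628*h^9 - 78.6569939999997*h^8 - 1019.10042*h^7 - 523.33983*h^6 + 1055.012508*h^5 - 340.391034*h^4 + 293.233262*h^3 + 42.283806*h^2 - 111.430938*h - 18.695974)/(130.323843*h^12 - 111.045168*h^11 - 112.665033*h^10 - 148.559373*h^9 + 300.331809*h^8 + 60.761898*h^7 - 6.95326600000004*h^6 - 192.160461*h^5 + 54.551895*h^4 + 17.741177*h^3 + 28.026936*h^2 - 24.97824*h + 4.741632)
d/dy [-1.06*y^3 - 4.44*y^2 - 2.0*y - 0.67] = -3.18*y^2 - 8.88*y - 2.0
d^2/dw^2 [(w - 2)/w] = -4/w^3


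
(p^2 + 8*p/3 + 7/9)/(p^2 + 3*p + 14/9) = (3*p + 1)/(3*p + 2)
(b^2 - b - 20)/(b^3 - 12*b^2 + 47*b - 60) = (b + 4)/(b^2 - 7*b + 12)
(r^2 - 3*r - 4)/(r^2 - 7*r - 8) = (r - 4)/(r - 8)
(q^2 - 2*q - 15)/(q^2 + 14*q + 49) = (q^2 - 2*q - 15)/(q^2 + 14*q + 49)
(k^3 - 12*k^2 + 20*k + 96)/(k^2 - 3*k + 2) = (k^3 - 12*k^2 + 20*k + 96)/(k^2 - 3*k + 2)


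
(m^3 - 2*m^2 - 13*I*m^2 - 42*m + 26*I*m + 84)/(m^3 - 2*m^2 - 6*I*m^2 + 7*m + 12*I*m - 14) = (m - 6*I)/(m + I)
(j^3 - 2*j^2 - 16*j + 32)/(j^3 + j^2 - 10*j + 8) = (j - 4)/(j - 1)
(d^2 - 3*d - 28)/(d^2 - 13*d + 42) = (d + 4)/(d - 6)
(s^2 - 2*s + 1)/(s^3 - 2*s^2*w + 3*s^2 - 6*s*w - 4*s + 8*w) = (s - 1)/(s^2 - 2*s*w + 4*s - 8*w)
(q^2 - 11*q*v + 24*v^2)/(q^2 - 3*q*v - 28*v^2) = (-q^2 + 11*q*v - 24*v^2)/(-q^2 + 3*q*v + 28*v^2)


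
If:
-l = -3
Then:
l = 3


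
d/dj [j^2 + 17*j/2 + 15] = 2*j + 17/2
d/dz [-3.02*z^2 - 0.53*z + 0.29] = -6.04*z - 0.53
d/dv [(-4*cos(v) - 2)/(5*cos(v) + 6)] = 14*sin(v)/(5*cos(v) + 6)^2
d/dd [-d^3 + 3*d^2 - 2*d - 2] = -3*d^2 + 6*d - 2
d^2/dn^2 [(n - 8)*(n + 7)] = 2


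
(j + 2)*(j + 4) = j^2 + 6*j + 8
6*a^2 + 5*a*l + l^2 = (2*a + l)*(3*a + l)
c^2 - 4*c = c*(c - 4)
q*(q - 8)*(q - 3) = q^3 - 11*q^2 + 24*q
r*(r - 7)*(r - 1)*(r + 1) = r^4 - 7*r^3 - r^2 + 7*r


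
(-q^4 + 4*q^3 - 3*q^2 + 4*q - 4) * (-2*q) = 2*q^5 - 8*q^4 + 6*q^3 - 8*q^2 + 8*q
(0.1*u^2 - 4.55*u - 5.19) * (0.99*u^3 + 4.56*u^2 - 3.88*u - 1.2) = 0.099*u^5 - 4.0485*u^4 - 26.2741*u^3 - 6.1324*u^2 + 25.5972*u + 6.228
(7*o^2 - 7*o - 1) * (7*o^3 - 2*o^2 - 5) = 49*o^5 - 63*o^4 + 7*o^3 - 33*o^2 + 35*o + 5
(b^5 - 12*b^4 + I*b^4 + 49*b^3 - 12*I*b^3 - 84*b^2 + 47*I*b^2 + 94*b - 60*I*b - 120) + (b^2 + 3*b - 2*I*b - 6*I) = b^5 - 12*b^4 + I*b^4 + 49*b^3 - 12*I*b^3 - 83*b^2 + 47*I*b^2 + 97*b - 62*I*b - 120 - 6*I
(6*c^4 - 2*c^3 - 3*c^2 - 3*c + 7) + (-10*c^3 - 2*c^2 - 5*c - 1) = 6*c^4 - 12*c^3 - 5*c^2 - 8*c + 6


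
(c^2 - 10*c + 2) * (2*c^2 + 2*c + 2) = 2*c^4 - 18*c^3 - 14*c^2 - 16*c + 4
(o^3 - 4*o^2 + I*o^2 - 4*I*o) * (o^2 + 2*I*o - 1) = o^5 - 4*o^4 + 3*I*o^4 - 3*o^3 - 12*I*o^3 + 12*o^2 - I*o^2 + 4*I*o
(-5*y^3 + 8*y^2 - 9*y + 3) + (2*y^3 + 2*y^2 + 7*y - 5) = -3*y^3 + 10*y^2 - 2*y - 2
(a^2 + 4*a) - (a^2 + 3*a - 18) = a + 18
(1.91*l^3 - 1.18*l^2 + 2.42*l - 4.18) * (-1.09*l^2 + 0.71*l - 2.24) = -2.0819*l^5 + 2.6423*l^4 - 7.754*l^3 + 8.9176*l^2 - 8.3886*l + 9.3632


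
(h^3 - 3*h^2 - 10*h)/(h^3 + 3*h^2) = (h^2 - 3*h - 10)/(h*(h + 3))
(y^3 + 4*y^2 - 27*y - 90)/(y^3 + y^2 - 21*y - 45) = (y + 6)/(y + 3)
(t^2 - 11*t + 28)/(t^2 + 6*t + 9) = (t^2 - 11*t + 28)/(t^2 + 6*t + 9)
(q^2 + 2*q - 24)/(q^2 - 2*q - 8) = (q + 6)/(q + 2)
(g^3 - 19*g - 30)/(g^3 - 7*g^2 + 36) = (g^2 - 2*g - 15)/(g^2 - 9*g + 18)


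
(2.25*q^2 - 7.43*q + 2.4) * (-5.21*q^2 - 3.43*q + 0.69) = -11.7225*q^4 + 30.9928*q^3 + 14.5334*q^2 - 13.3587*q + 1.656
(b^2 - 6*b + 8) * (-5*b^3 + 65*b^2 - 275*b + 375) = -5*b^5 + 95*b^4 - 705*b^3 + 2545*b^2 - 4450*b + 3000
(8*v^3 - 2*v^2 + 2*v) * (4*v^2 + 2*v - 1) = 32*v^5 + 8*v^4 - 4*v^3 + 6*v^2 - 2*v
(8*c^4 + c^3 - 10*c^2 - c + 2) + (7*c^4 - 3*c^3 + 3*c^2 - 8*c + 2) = 15*c^4 - 2*c^3 - 7*c^2 - 9*c + 4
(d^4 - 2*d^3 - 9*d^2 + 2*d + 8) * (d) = d^5 - 2*d^4 - 9*d^3 + 2*d^2 + 8*d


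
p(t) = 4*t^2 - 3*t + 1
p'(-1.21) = -12.68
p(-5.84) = 154.94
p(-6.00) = 163.00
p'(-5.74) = -48.92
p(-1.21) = 10.49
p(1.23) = 3.36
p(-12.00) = 613.00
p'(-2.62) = -23.96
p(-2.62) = 36.32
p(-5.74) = 150.01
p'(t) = 8*t - 3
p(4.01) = 53.29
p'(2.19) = 14.52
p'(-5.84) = -49.72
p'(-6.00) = -51.00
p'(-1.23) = -12.84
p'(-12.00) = -99.00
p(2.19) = 13.61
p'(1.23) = 6.84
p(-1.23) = 10.74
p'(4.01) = 29.08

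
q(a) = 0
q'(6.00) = 0.00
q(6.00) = 0.00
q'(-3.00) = 0.00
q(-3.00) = 0.00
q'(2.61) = 0.00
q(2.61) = 0.00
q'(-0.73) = 0.00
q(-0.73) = 0.00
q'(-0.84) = 0.00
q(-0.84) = 0.00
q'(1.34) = 0.00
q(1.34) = 0.00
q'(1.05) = 0.00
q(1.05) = 0.00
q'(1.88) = 0.00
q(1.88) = 0.00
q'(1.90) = 0.00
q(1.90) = 0.00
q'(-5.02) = 0.00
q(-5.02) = 0.00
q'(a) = 0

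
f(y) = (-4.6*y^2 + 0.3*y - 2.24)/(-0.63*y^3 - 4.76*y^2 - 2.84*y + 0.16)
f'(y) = (0.3 - 9.2*y)/(-0.63*y^3 - 4.76*y^2 - 2.84*y + 0.16) + (-4.6*y^2 + 0.3*y - 2.24)*(1.89*y^2 + 9.52*y + 2.84)/(-0.63*y^3 - 4.76*y^2 - 2.84*y + 0.16)^2 = (-2.898*y^4 + 0.378*y^3 + 10.2584*y^2 - 22.7968*y - 6.3136)/(0.3969*y^6 + 5.9976*y^5 + 26.236*y^4 + 26.8352*y^3 + 6.5424*y^2 - 0.9088*y + 0.0256)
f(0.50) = 1.28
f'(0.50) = -2.39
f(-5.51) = 6.16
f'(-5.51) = -4.24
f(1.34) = 0.74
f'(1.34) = -0.14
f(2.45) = 0.65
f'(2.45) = -0.05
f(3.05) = 0.62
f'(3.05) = -0.04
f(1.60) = 0.71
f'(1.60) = -0.09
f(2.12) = 0.67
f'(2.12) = -0.06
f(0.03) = -31.70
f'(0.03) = -1406.06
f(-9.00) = -3.80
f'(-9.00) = -1.85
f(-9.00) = -3.80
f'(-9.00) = -1.85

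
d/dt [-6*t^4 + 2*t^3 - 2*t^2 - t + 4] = -24*t^3 + 6*t^2 - 4*t - 1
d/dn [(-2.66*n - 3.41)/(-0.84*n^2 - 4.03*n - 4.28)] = (2.2344*n^2 + 10.7198*n - (1.68*n + 4.03)*(2.66*n + 3.41) + 11.3848)/(0.84*n^2 + 4.03*n + 4.28)^2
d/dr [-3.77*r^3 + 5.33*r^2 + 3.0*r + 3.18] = -11.31*r^2 + 10.66*r + 3.0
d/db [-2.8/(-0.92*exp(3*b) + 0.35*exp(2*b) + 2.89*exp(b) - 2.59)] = (-7.728*exp(2*b) + 1.96*exp(b) + 8.092)*exp(b)/(0.92*exp(3*b) - 0.35*exp(2*b) - 2.89*exp(b) + 2.59)^2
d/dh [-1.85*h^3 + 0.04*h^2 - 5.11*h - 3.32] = -5.55*h^2 + 0.08*h - 5.11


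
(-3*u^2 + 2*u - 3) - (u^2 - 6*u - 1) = -4*u^2 + 8*u - 2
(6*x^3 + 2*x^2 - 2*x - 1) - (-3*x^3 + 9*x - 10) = 9*x^3 + 2*x^2 - 11*x + 9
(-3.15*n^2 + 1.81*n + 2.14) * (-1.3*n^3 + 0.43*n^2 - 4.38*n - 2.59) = 4.095*n^5 - 3.7075*n^4 + 11.7933*n^3 + 1.1509*n^2 - 14.0611*n - 5.5426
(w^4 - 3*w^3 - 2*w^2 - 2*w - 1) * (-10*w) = -10*w^5 + 30*w^4 + 20*w^3 + 20*w^2 + 10*w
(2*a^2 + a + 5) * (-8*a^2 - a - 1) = -16*a^4 - 10*a^3 - 43*a^2 - 6*a - 5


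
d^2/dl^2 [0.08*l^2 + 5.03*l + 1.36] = 0.160000000000000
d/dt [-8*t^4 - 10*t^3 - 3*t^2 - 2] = 2*t*(-16*t^2 - 15*t - 3)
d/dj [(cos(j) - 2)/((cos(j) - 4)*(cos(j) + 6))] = (cos(j)^2 - 4*cos(j) + 20)*sin(j)/((cos(j) - 4)^2*(cos(j) + 6)^2)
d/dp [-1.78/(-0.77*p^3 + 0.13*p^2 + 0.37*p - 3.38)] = (-4.1118*p^2 + 0.4628*p + 0.6586)/(0.77*p^3 - 0.13*p^2 - 0.37*p + 3.38)^2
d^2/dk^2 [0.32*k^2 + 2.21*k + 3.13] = 0.640000000000000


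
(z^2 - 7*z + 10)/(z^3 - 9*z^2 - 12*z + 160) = (z - 2)/(z^2 - 4*z - 32)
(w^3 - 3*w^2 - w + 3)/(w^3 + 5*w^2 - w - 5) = (w - 3)/(w + 5)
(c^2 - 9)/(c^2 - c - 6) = (c + 3)/(c + 2)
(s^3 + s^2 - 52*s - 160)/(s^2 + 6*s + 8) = (s^2 - 3*s - 40)/(s + 2)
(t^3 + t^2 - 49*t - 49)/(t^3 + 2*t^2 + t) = (t^2 - 49)/(t*(t + 1))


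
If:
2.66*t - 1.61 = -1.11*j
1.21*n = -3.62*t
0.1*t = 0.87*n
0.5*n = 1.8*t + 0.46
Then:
No Solution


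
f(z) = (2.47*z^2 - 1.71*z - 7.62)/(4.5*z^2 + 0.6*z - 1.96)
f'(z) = (-9.0*z - 0.6)*(2.47*z^2 - 1.71*z - 7.62)/(4.5*z^2 + 0.6*z - 1.96)^2 + (4.94*z - 1.71)/(4.5*z^2 + 0.6*z - 1.96) = (9.177*z^2 + 58.8976*z + 7.9236)/(20.25*z^4 + 5.4*z^3 - 17.28*z^2 - 2.352*z + 3.8416)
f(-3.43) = 0.56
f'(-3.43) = -0.04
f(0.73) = -8.62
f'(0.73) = 72.72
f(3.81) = 0.33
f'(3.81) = 0.08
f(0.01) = 3.91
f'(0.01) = 2.23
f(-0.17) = 3.76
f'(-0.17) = -0.49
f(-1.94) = 0.36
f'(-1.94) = -0.38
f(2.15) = 0.01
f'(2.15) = 0.44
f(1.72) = -0.26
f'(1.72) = 0.89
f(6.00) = 0.43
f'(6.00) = 0.03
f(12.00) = 0.50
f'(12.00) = 0.00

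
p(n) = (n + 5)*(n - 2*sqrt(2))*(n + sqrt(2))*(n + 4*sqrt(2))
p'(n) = (n + 5)*(n - 2*sqrt(2))*(n + sqrt(2)) + (n + 5)*(n - 2*sqrt(2))*(n + 4*sqrt(2)) + (n + 5)*(n + sqrt(2))*(n + 4*sqrt(2)) + (n - 2*sqrt(2))*(n + sqrt(2))*(n + 4*sqrt(2)) = 4*n^3 + 9*sqrt(2)*n^2 + 15*n^2 - 24*n + 30*sqrt(2)*n - 60 - 16*sqrt(2)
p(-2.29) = 40.90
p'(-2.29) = -27.45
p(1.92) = -158.81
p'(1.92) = 83.28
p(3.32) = 173.81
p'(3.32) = 430.55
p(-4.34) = 18.23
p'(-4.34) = 32.69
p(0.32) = -138.32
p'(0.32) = -73.76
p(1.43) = -181.25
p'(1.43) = 12.12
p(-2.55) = 46.50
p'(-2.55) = -15.64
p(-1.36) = -3.55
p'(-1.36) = -66.46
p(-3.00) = 49.11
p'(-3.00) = 3.64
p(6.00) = 3015.18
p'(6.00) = 1890.14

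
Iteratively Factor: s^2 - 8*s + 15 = (s - 5)*(s - 3)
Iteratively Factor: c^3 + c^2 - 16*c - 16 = (c - 4)*(c^2 + 5*c + 4) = (c - 4)*(c + 1)*(c + 4)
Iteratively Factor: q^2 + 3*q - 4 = (q - 1)*(q + 4)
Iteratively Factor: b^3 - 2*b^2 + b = (b - 1)*(b^2 - b) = (b - 1)^2*(b)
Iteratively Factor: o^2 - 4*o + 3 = (o - 3)*(o - 1)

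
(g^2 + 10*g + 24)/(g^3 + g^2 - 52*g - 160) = (g + 6)/(g^2 - 3*g - 40)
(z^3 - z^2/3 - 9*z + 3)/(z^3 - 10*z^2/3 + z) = (z + 3)/z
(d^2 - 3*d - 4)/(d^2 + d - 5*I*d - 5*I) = (d - 4)/(d - 5*I)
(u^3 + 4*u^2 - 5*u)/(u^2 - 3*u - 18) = u*(-u^2 - 4*u + 5)/(-u^2 + 3*u + 18)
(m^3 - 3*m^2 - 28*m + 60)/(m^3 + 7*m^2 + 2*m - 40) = (m - 6)/(m + 4)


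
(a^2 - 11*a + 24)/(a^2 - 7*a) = (a^2 - 11*a + 24)/(a*(a - 7))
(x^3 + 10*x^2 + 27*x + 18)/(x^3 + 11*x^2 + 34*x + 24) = (x + 3)/(x + 4)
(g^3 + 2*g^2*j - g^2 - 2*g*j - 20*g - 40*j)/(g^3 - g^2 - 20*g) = (g + 2*j)/g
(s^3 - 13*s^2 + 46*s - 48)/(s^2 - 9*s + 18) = (s^2 - 10*s + 16)/(s - 6)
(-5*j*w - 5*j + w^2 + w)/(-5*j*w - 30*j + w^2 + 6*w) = (w + 1)/(w + 6)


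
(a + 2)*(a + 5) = a^2 + 7*a + 10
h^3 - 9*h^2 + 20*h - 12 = (h - 6)*(h - 2)*(h - 1)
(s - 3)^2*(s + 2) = s^3 - 4*s^2 - 3*s + 18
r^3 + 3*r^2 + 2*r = r*(r + 1)*(r + 2)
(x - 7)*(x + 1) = x^2 - 6*x - 7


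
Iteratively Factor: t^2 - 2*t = (t - 2)*(t)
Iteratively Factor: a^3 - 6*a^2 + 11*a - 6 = (a - 3)*(a^2 - 3*a + 2) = (a - 3)*(a - 2)*(a - 1)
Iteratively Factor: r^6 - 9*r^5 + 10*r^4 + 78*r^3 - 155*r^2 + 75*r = (r - 1)*(r^5 - 8*r^4 + 2*r^3 + 80*r^2 - 75*r) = (r - 5)*(r - 1)*(r^4 - 3*r^3 - 13*r^2 + 15*r) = (r - 5)*(r - 1)^2*(r^3 - 2*r^2 - 15*r) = (r - 5)*(r - 1)^2*(r + 3)*(r^2 - 5*r) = (r - 5)^2*(r - 1)^2*(r + 3)*(r)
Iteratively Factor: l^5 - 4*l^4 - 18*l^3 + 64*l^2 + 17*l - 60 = (l + 4)*(l^4 - 8*l^3 + 14*l^2 + 8*l - 15) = (l + 1)*(l + 4)*(l^3 - 9*l^2 + 23*l - 15) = (l - 5)*(l + 1)*(l + 4)*(l^2 - 4*l + 3) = (l - 5)*(l - 3)*(l + 1)*(l + 4)*(l - 1)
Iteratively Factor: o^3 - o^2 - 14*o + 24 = (o - 2)*(o^2 + o - 12) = (o - 2)*(o + 4)*(o - 3)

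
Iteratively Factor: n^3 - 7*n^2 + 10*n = (n - 5)*(n^2 - 2*n) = (n - 5)*(n - 2)*(n)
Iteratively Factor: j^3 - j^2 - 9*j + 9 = (j + 3)*(j^2 - 4*j + 3) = (j - 1)*(j + 3)*(j - 3)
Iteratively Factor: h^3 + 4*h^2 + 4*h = (h + 2)*(h^2 + 2*h) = (h + 2)^2*(h)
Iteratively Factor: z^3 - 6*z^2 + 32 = (z + 2)*(z^2 - 8*z + 16) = (z - 4)*(z + 2)*(z - 4)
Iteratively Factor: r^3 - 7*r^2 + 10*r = (r - 2)*(r^2 - 5*r) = r*(r - 2)*(r - 5)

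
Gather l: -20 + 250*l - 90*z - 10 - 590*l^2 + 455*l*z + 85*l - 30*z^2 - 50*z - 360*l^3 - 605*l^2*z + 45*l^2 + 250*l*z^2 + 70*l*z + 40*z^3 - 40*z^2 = -360*l^3 + l^2*(-605*z - 545) + l*(250*z^2 + 525*z + 335) + 40*z^3 - 70*z^2 - 140*z - 30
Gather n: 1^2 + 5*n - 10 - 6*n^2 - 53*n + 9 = -6*n^2 - 48*n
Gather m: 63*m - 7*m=56*m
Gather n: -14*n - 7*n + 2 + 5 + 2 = 9 - 21*n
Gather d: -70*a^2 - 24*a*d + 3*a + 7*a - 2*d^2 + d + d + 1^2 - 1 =-70*a^2 + 10*a - 2*d^2 + d*(2 - 24*a)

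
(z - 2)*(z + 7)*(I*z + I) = I*z^3 + 6*I*z^2 - 9*I*z - 14*I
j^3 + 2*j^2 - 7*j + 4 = (j - 1)^2*(j + 4)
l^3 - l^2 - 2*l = l*(l - 2)*(l + 1)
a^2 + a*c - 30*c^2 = (a - 5*c)*(a + 6*c)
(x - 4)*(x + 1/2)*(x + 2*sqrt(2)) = x^3 - 7*x^2/2 + 2*sqrt(2)*x^2 - 7*sqrt(2)*x - 2*x - 4*sqrt(2)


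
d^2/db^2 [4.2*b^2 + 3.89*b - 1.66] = 8.40000000000000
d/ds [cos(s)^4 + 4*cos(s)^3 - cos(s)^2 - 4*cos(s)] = sin(s) - 3*sin(3*s) - sin(4*s)/2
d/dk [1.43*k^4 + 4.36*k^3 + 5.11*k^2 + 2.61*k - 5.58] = 5.72*k^3 + 13.08*k^2 + 10.22*k + 2.61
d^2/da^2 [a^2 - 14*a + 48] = 2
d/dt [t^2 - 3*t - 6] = 2*t - 3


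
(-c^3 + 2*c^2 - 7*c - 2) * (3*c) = -3*c^4 + 6*c^3 - 21*c^2 - 6*c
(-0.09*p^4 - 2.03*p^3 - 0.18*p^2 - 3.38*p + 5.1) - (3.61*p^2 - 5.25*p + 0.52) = -0.09*p^4 - 2.03*p^3 - 3.79*p^2 + 1.87*p + 4.58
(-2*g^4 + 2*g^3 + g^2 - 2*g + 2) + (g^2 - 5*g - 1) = -2*g^4 + 2*g^3 + 2*g^2 - 7*g + 1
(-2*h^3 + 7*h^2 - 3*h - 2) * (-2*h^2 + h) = 4*h^5 - 16*h^4 + 13*h^3 + h^2 - 2*h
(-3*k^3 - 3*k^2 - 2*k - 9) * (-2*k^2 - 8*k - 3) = 6*k^5 + 30*k^4 + 37*k^3 + 43*k^2 + 78*k + 27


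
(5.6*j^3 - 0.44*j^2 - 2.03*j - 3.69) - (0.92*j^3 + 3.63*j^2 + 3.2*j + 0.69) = 4.68*j^3 - 4.07*j^2 - 5.23*j - 4.38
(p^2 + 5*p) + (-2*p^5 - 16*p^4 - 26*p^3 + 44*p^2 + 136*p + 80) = -2*p^5 - 16*p^4 - 26*p^3 + 45*p^2 + 141*p + 80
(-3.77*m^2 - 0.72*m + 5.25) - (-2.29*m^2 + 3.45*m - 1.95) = -1.48*m^2 - 4.17*m + 7.2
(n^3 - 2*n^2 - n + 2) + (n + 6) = n^3 - 2*n^2 + 8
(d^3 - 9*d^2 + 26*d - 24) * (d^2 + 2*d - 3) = d^5 - 7*d^4 + 5*d^3 + 55*d^2 - 126*d + 72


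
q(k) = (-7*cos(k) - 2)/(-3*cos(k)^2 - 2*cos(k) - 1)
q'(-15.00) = 0.00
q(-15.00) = -2.74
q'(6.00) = -0.24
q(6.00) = 1.53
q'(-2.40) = 0.22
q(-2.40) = -2.73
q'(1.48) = -1.19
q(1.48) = 2.18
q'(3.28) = -0.20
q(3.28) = -2.51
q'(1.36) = 0.18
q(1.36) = 2.24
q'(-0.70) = -0.65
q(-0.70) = 1.72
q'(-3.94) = -0.72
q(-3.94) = -2.71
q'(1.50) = -1.53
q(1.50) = 2.16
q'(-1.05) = -0.95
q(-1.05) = 2.00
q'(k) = (-6*sin(k)*cos(k) - 2*sin(k))*(-7*cos(k) - 2)/(-3*cos(k)^2 - 2*cos(k) - 1)^2 + 7*sin(k)/(-3*cos(k)^2 - 2*cos(k) - 1) = 3*(7*cos(k)^2 + 4*cos(k) - 1)*sin(k)/(-3*sin(k)^2 + 2*cos(k) + 4)^2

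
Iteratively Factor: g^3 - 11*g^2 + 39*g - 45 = (g - 3)*(g^2 - 8*g + 15) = (g - 3)^2*(g - 5)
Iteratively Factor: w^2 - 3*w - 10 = (w - 5)*(w + 2)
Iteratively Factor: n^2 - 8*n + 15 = (n - 3)*(n - 5)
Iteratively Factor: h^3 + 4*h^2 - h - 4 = (h + 4)*(h^2 - 1) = (h - 1)*(h + 4)*(h + 1)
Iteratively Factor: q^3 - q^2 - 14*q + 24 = (q - 2)*(q^2 + q - 12) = (q - 3)*(q - 2)*(q + 4)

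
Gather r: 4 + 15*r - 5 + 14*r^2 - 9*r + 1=14*r^2 + 6*r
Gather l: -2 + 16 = 14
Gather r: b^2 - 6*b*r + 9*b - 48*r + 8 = b^2 + 9*b + r*(-6*b - 48) + 8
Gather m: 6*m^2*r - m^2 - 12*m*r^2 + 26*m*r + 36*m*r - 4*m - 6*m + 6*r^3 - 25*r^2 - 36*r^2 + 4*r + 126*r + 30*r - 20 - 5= m^2*(6*r - 1) + m*(-12*r^2 + 62*r - 10) + 6*r^3 - 61*r^2 + 160*r - 25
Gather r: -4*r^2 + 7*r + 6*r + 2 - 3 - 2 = -4*r^2 + 13*r - 3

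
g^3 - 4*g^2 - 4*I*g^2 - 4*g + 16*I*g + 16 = (g - 4)*(g - 2*I)^2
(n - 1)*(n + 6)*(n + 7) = n^3 + 12*n^2 + 29*n - 42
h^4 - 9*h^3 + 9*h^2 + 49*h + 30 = (h - 6)*(h - 5)*(h + 1)^2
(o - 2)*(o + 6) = o^2 + 4*o - 12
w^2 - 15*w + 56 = (w - 8)*(w - 7)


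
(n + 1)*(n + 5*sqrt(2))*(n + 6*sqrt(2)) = n^3 + n^2 + 11*sqrt(2)*n^2 + 11*sqrt(2)*n + 60*n + 60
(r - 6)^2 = r^2 - 12*r + 36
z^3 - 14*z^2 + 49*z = z*(z - 7)^2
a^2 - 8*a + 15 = (a - 5)*(a - 3)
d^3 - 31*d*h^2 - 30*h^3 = (d - 6*h)*(d + h)*(d + 5*h)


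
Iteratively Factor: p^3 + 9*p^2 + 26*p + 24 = (p + 3)*(p^2 + 6*p + 8) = (p + 2)*(p + 3)*(p + 4)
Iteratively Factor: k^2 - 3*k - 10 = (k + 2)*(k - 5)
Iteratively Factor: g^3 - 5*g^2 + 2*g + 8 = (g - 4)*(g^2 - g - 2) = (g - 4)*(g + 1)*(g - 2)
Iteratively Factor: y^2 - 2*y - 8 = (y + 2)*(y - 4)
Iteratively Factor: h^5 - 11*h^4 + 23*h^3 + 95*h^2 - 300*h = (h + 3)*(h^4 - 14*h^3 + 65*h^2 - 100*h) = (h - 4)*(h + 3)*(h^3 - 10*h^2 + 25*h) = (h - 5)*(h - 4)*(h + 3)*(h^2 - 5*h) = h*(h - 5)*(h - 4)*(h + 3)*(h - 5)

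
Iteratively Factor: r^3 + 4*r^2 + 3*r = (r)*(r^2 + 4*r + 3) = r*(r + 3)*(r + 1)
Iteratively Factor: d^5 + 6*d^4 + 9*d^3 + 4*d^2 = (d)*(d^4 + 6*d^3 + 9*d^2 + 4*d) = d*(d + 4)*(d^3 + 2*d^2 + d) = d*(d + 1)*(d + 4)*(d^2 + d) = d^2*(d + 1)*(d + 4)*(d + 1)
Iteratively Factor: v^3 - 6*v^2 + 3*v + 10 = (v + 1)*(v^2 - 7*v + 10) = (v - 5)*(v + 1)*(v - 2)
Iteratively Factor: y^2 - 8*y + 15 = (y - 5)*(y - 3)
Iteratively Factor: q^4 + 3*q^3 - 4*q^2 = (q)*(q^3 + 3*q^2 - 4*q) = q^2*(q^2 + 3*q - 4) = q^2*(q + 4)*(q - 1)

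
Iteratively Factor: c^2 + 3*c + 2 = (c + 2)*(c + 1)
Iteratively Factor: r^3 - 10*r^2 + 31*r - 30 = (r - 5)*(r^2 - 5*r + 6) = (r - 5)*(r - 3)*(r - 2)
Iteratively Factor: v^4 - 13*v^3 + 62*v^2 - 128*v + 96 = (v - 4)*(v^3 - 9*v^2 + 26*v - 24) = (v - 4)*(v - 3)*(v^2 - 6*v + 8) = (v - 4)*(v - 3)*(v - 2)*(v - 4)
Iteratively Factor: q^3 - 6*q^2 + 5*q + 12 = (q + 1)*(q^2 - 7*q + 12) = (q - 4)*(q + 1)*(q - 3)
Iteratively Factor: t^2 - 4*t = (t)*(t - 4)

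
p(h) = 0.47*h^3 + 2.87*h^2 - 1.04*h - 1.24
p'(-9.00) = 61.51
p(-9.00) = -102.04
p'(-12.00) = 133.12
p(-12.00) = -387.64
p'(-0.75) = -4.55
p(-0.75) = 0.96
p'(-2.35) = -6.74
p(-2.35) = 10.95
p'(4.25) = 48.82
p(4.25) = 82.26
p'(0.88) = 5.10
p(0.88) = 0.39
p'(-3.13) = -5.19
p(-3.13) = 15.72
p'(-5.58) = 10.83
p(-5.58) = 12.27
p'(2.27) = 19.26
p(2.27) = 16.69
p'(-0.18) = -2.03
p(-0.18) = -0.96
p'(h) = 1.41*h^2 + 5.74*h - 1.04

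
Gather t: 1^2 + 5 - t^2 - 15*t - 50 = -t^2 - 15*t - 44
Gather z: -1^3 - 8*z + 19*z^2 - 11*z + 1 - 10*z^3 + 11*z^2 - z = -10*z^3 + 30*z^2 - 20*z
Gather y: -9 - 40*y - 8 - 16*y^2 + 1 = -16*y^2 - 40*y - 16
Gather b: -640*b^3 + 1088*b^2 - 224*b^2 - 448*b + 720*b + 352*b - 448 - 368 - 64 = -640*b^3 + 864*b^2 + 624*b - 880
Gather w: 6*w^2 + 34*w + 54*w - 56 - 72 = 6*w^2 + 88*w - 128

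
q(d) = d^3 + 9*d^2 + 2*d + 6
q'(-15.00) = 407.00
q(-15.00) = -1374.00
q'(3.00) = 83.00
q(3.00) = 120.00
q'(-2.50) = -24.25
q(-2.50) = 41.62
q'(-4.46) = -18.61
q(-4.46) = 87.39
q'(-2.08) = -22.46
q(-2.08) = 31.78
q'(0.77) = 17.64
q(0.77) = 13.33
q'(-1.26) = -15.92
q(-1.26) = 15.77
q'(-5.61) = -4.56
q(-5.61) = 101.47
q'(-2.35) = -23.73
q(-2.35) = 38.02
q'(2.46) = 64.43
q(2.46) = 80.27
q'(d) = 3*d^2 + 18*d + 2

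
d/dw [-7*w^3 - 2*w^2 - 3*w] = -21*w^2 - 4*w - 3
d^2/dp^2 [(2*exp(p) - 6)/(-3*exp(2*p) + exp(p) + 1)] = (-18*exp(4*p) + 210*exp(3*p) - 90*exp(2*p) + 80*exp(p) - 8)*exp(p)/(27*exp(6*p) - 27*exp(5*p) - 18*exp(4*p) + 17*exp(3*p) + 6*exp(2*p) - 3*exp(p) - 1)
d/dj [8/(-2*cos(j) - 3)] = -16*sin(j)/(2*cos(j) + 3)^2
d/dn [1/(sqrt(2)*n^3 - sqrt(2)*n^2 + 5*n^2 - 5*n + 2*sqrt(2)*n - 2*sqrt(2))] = (-3*sqrt(2)*n^2 - 10*n + 2*sqrt(2)*n - 2*sqrt(2) + 5)/(sqrt(2)*n^3 - sqrt(2)*n^2 + 5*n^2 - 5*n + 2*sqrt(2)*n - 2*sqrt(2))^2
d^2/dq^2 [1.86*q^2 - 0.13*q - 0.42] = 3.72000000000000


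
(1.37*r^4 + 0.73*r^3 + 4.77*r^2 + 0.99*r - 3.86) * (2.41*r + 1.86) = 3.3017*r^5 + 4.3075*r^4 + 12.8535*r^3 + 11.2581*r^2 - 7.4612*r - 7.1796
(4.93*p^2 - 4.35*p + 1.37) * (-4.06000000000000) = -20.0158*p^2 + 17.661*p - 5.5622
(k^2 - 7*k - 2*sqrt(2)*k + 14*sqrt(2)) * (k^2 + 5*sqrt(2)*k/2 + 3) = k^4 - 7*k^3 + sqrt(2)*k^3/2 - 7*k^2 - 7*sqrt(2)*k^2/2 - 6*sqrt(2)*k + 49*k + 42*sqrt(2)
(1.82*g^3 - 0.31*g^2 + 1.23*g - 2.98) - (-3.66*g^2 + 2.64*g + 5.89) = 1.82*g^3 + 3.35*g^2 - 1.41*g - 8.87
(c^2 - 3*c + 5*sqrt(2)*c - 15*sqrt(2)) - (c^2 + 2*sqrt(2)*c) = -3*c + 3*sqrt(2)*c - 15*sqrt(2)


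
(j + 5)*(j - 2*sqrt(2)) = j^2 - 2*sqrt(2)*j + 5*j - 10*sqrt(2)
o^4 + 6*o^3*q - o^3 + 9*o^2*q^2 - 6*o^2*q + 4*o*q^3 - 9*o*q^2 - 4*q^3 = (o - 1)*(o + q)^2*(o + 4*q)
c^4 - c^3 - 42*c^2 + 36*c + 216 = (c - 6)*(c - 3)*(c + 2)*(c + 6)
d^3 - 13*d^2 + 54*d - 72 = (d - 6)*(d - 4)*(d - 3)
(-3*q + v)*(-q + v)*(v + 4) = 3*q^2*v + 12*q^2 - 4*q*v^2 - 16*q*v + v^3 + 4*v^2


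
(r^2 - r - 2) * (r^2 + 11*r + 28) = r^4 + 10*r^3 + 15*r^2 - 50*r - 56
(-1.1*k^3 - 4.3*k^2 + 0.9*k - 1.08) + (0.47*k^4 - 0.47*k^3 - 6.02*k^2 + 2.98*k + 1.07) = 0.47*k^4 - 1.57*k^3 - 10.32*k^2 + 3.88*k - 0.01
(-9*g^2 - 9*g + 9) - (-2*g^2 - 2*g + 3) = -7*g^2 - 7*g + 6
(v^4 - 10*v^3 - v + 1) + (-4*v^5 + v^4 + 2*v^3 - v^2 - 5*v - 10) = -4*v^5 + 2*v^4 - 8*v^3 - v^2 - 6*v - 9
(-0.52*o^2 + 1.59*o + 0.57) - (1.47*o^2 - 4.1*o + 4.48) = -1.99*o^2 + 5.69*o - 3.91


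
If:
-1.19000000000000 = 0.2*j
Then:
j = -5.95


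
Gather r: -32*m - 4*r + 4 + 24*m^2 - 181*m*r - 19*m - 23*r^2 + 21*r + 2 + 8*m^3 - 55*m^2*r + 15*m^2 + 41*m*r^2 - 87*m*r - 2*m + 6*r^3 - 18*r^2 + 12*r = 8*m^3 + 39*m^2 - 53*m + 6*r^3 + r^2*(41*m - 41) + r*(-55*m^2 - 268*m + 29) + 6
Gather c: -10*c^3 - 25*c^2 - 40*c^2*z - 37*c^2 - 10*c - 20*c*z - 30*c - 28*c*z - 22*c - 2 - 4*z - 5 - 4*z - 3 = -10*c^3 + c^2*(-40*z - 62) + c*(-48*z - 62) - 8*z - 10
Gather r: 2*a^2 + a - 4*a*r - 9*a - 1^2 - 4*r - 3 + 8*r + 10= 2*a^2 - 8*a + r*(4 - 4*a) + 6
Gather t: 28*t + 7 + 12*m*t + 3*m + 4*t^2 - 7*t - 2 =3*m + 4*t^2 + t*(12*m + 21) + 5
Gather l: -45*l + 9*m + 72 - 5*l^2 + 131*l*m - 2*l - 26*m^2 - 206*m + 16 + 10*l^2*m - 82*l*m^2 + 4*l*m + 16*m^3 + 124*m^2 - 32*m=l^2*(10*m - 5) + l*(-82*m^2 + 135*m - 47) + 16*m^3 + 98*m^2 - 229*m + 88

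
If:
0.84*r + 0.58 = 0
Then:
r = -0.69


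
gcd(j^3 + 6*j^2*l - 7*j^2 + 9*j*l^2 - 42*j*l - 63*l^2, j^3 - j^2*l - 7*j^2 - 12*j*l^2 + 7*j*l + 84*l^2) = j^2 + 3*j*l - 7*j - 21*l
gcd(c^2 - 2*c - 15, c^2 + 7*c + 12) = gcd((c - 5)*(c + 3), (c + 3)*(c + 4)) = c + 3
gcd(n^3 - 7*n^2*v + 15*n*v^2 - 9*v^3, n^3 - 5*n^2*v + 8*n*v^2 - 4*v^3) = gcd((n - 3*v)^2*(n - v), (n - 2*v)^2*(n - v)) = -n + v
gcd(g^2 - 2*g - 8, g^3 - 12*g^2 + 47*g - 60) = g - 4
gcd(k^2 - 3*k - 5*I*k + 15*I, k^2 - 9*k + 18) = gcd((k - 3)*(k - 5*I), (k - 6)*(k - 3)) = k - 3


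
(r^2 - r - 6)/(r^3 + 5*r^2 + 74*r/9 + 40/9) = 9*(r - 3)/(9*r^2 + 27*r + 20)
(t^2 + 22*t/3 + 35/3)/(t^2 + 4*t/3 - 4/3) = (3*t^2 + 22*t + 35)/(3*t^2 + 4*t - 4)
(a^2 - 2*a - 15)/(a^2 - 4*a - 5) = (a + 3)/(a + 1)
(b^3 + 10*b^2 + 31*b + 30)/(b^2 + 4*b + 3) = (b^2 + 7*b + 10)/(b + 1)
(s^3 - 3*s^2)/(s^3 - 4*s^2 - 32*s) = s*(3 - s)/(-s^2 + 4*s + 32)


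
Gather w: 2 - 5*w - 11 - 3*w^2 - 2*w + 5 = -3*w^2 - 7*w - 4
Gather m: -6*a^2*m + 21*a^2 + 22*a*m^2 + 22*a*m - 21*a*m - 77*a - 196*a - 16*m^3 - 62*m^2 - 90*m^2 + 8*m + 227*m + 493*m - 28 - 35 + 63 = 21*a^2 - 273*a - 16*m^3 + m^2*(22*a - 152) + m*(-6*a^2 + a + 728)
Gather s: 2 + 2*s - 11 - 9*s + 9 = -7*s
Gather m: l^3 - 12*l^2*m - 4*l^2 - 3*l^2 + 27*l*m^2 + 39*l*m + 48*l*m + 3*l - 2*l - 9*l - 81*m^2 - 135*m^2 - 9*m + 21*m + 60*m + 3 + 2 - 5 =l^3 - 7*l^2 - 8*l + m^2*(27*l - 216) + m*(-12*l^2 + 87*l + 72)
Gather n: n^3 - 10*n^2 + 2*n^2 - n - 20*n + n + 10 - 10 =n^3 - 8*n^2 - 20*n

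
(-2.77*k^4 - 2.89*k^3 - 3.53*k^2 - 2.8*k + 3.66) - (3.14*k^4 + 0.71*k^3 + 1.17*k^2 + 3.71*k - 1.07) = -5.91*k^4 - 3.6*k^3 - 4.7*k^2 - 6.51*k + 4.73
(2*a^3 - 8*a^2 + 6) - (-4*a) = 2*a^3 - 8*a^2 + 4*a + 6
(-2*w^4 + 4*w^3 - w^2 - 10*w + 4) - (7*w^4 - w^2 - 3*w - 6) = -9*w^4 + 4*w^3 - 7*w + 10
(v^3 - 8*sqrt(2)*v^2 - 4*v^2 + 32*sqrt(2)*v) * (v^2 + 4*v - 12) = v^5 - 8*sqrt(2)*v^4 - 28*v^3 + 48*v^2 + 224*sqrt(2)*v^2 - 384*sqrt(2)*v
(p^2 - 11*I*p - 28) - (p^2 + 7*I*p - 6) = -18*I*p - 22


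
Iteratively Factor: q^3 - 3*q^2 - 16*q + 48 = (q + 4)*(q^2 - 7*q + 12) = (q - 4)*(q + 4)*(q - 3)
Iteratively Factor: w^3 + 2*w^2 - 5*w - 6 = (w + 1)*(w^2 + w - 6) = (w + 1)*(w + 3)*(w - 2)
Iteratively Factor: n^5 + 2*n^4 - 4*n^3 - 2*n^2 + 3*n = (n)*(n^4 + 2*n^3 - 4*n^2 - 2*n + 3) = n*(n + 3)*(n^3 - n^2 - n + 1) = n*(n + 1)*(n + 3)*(n^2 - 2*n + 1) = n*(n - 1)*(n + 1)*(n + 3)*(n - 1)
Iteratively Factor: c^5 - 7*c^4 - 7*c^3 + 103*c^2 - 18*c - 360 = (c - 4)*(c^4 - 3*c^3 - 19*c^2 + 27*c + 90) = (c - 5)*(c - 4)*(c^3 + 2*c^2 - 9*c - 18) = (c - 5)*(c - 4)*(c + 2)*(c^2 - 9) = (c - 5)*(c - 4)*(c - 3)*(c + 2)*(c + 3)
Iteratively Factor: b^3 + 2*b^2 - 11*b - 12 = (b + 1)*(b^2 + b - 12) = (b - 3)*(b + 1)*(b + 4)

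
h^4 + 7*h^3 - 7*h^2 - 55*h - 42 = (h - 3)*(h + 1)*(h + 2)*(h + 7)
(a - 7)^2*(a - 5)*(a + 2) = a^4 - 17*a^3 + 81*a^2 - 7*a - 490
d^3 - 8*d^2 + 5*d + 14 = (d - 7)*(d - 2)*(d + 1)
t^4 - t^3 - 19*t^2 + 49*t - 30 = (t - 3)*(t - 2)*(t - 1)*(t + 5)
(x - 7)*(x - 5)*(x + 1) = x^3 - 11*x^2 + 23*x + 35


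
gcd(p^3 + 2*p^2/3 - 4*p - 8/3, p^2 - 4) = p^2 - 4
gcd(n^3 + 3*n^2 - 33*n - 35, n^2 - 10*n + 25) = n - 5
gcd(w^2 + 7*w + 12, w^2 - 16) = w + 4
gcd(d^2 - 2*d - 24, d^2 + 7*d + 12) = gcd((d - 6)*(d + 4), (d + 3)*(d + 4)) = d + 4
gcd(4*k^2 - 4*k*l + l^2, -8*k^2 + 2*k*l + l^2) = 2*k - l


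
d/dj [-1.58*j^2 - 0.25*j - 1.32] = -3.16*j - 0.25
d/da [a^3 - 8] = 3*a^2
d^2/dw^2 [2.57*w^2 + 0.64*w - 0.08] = 5.14000000000000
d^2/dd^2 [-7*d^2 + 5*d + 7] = -14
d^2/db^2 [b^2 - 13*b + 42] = 2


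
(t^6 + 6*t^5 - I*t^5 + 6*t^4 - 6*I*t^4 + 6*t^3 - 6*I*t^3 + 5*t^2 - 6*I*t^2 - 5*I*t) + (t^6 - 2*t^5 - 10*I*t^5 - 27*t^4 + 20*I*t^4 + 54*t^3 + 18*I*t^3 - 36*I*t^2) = 2*t^6 + 4*t^5 - 11*I*t^5 - 21*t^4 + 14*I*t^4 + 60*t^3 + 12*I*t^3 + 5*t^2 - 42*I*t^2 - 5*I*t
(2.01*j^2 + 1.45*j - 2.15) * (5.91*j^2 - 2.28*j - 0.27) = 11.8791*j^4 + 3.9867*j^3 - 16.5552*j^2 + 4.5105*j + 0.5805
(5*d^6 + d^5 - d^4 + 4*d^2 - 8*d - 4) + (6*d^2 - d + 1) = 5*d^6 + d^5 - d^4 + 10*d^2 - 9*d - 3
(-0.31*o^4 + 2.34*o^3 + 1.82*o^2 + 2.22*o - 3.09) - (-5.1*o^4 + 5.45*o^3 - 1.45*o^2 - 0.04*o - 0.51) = 4.79*o^4 - 3.11*o^3 + 3.27*o^2 + 2.26*o - 2.58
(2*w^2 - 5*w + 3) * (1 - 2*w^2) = -4*w^4 + 10*w^3 - 4*w^2 - 5*w + 3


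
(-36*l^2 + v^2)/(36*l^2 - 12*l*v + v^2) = (6*l + v)/(-6*l + v)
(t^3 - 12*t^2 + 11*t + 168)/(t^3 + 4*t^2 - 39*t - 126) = (t^2 - 15*t + 56)/(t^2 + t - 42)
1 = 1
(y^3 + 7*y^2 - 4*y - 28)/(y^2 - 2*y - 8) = (y^2 + 5*y - 14)/(y - 4)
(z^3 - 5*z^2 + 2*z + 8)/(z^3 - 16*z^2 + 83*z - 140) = (z^2 - z - 2)/(z^2 - 12*z + 35)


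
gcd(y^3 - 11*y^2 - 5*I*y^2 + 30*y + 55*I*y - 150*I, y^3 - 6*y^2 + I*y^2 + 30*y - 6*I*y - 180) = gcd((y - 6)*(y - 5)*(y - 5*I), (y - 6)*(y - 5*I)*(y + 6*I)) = y^2 + y*(-6 - 5*I) + 30*I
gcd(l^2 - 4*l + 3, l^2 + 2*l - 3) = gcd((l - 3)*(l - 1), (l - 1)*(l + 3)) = l - 1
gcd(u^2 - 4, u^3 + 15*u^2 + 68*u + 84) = u + 2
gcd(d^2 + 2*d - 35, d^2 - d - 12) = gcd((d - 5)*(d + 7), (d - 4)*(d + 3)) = 1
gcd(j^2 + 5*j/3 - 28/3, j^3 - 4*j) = 1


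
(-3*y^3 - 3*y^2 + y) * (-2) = 6*y^3 + 6*y^2 - 2*y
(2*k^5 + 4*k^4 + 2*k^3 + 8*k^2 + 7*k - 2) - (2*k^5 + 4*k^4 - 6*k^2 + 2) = 2*k^3 + 14*k^2 + 7*k - 4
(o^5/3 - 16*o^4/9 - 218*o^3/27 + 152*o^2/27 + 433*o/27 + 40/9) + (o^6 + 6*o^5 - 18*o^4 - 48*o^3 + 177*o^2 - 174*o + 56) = o^6 + 19*o^5/3 - 178*o^4/9 - 1514*o^3/27 + 4931*o^2/27 - 4265*o/27 + 544/9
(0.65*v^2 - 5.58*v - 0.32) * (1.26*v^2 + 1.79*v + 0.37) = 0.819*v^4 - 5.8673*v^3 - 10.1509*v^2 - 2.6374*v - 0.1184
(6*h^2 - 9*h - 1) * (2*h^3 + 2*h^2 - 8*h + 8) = 12*h^5 - 6*h^4 - 68*h^3 + 118*h^2 - 64*h - 8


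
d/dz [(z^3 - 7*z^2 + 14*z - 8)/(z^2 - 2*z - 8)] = (z^2 + 4*z - 8)/(z^2 + 4*z + 4)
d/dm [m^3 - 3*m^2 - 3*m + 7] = 3*m^2 - 6*m - 3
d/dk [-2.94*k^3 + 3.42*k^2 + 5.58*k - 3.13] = -8.82*k^2 + 6.84*k + 5.58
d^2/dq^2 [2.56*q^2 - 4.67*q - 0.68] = 5.12000000000000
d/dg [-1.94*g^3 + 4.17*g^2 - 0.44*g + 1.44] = -5.82*g^2 + 8.34*g - 0.44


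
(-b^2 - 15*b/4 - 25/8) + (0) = -b^2 - 15*b/4 - 25/8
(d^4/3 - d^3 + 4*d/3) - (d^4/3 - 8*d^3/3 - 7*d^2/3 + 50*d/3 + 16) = 5*d^3/3 + 7*d^2/3 - 46*d/3 - 16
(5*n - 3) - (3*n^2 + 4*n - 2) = -3*n^2 + n - 1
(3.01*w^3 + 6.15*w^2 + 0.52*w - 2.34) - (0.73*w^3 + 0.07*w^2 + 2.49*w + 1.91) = 2.28*w^3 + 6.08*w^2 - 1.97*w - 4.25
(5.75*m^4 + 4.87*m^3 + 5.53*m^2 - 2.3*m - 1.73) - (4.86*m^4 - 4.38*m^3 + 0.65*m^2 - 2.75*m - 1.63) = 0.89*m^4 + 9.25*m^3 + 4.88*m^2 + 0.45*m - 0.1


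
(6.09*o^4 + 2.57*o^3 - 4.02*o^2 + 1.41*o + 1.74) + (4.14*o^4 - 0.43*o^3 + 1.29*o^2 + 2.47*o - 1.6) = 10.23*o^4 + 2.14*o^3 - 2.73*o^2 + 3.88*o + 0.14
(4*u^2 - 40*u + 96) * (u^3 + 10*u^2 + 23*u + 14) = 4*u^5 - 212*u^3 + 96*u^2 + 1648*u + 1344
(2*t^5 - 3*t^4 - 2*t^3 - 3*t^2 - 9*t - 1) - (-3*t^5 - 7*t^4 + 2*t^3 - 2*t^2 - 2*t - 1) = 5*t^5 + 4*t^4 - 4*t^3 - t^2 - 7*t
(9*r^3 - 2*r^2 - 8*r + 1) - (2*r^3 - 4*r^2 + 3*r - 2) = 7*r^3 + 2*r^2 - 11*r + 3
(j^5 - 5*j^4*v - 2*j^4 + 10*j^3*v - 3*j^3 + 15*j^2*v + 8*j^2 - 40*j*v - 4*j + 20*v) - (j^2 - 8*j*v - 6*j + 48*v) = j^5 - 5*j^4*v - 2*j^4 + 10*j^3*v - 3*j^3 + 15*j^2*v + 7*j^2 - 32*j*v + 2*j - 28*v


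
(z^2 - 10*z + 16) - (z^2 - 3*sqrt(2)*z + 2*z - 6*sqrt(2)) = -12*z + 3*sqrt(2)*z + 6*sqrt(2) + 16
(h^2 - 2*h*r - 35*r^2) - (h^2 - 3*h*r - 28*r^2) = h*r - 7*r^2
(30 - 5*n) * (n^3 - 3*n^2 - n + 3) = -5*n^4 + 45*n^3 - 85*n^2 - 45*n + 90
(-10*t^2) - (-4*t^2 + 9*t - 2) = -6*t^2 - 9*t + 2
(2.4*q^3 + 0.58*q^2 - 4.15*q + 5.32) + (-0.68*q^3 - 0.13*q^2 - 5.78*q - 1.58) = 1.72*q^3 + 0.45*q^2 - 9.93*q + 3.74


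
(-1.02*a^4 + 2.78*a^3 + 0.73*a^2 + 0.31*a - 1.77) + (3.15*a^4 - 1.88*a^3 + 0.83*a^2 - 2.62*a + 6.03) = 2.13*a^4 + 0.9*a^3 + 1.56*a^2 - 2.31*a + 4.26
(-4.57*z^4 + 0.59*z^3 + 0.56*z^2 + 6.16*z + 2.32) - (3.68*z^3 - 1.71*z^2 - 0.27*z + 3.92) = -4.57*z^4 - 3.09*z^3 + 2.27*z^2 + 6.43*z - 1.6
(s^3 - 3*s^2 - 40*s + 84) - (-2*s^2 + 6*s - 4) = s^3 - s^2 - 46*s + 88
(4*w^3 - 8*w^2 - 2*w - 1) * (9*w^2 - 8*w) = 36*w^5 - 104*w^4 + 46*w^3 + 7*w^2 + 8*w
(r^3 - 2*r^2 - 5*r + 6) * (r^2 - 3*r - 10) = r^5 - 5*r^4 - 9*r^3 + 41*r^2 + 32*r - 60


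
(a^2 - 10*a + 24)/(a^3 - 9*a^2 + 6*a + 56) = (a - 6)/(a^2 - 5*a - 14)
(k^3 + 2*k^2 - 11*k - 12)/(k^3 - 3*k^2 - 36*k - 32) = (k - 3)/(k - 8)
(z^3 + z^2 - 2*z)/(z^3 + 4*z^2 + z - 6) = z/(z + 3)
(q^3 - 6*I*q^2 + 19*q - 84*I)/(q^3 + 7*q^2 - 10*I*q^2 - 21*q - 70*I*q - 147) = (q + 4*I)/(q + 7)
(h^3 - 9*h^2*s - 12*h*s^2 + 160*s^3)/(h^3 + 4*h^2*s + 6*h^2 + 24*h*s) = (h^2 - 13*h*s + 40*s^2)/(h*(h + 6))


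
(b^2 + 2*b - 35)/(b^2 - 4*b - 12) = (-b^2 - 2*b + 35)/(-b^2 + 4*b + 12)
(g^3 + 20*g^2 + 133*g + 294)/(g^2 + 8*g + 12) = (g^2 + 14*g + 49)/(g + 2)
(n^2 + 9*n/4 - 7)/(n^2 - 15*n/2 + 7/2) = (4*n^2 + 9*n - 28)/(2*(2*n^2 - 15*n + 7))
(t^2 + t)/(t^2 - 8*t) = (t + 1)/(t - 8)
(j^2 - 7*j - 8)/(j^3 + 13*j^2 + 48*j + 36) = (j - 8)/(j^2 + 12*j + 36)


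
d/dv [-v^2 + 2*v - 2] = 2 - 2*v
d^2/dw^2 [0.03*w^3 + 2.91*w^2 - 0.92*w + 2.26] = 0.18*w + 5.82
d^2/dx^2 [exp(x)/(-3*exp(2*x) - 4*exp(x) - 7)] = (-9*exp(4*x) + 12*exp(3*x) + 126*exp(2*x) + 28*exp(x) - 49)*exp(x)/(27*exp(6*x) + 108*exp(5*x) + 333*exp(4*x) + 568*exp(3*x) + 777*exp(2*x) + 588*exp(x) + 343)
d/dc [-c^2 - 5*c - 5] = -2*c - 5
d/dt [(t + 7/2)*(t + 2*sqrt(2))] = 2*t + 2*sqrt(2) + 7/2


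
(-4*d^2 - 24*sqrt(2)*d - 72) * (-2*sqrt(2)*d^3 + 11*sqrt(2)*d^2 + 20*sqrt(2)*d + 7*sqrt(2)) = 8*sqrt(2)*d^5 - 44*sqrt(2)*d^4 + 96*d^4 - 528*d^3 + 64*sqrt(2)*d^3 - 820*sqrt(2)*d^2 - 960*d^2 - 1440*sqrt(2)*d - 336*d - 504*sqrt(2)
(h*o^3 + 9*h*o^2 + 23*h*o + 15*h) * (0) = 0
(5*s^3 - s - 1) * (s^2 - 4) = 5*s^5 - 21*s^3 - s^2 + 4*s + 4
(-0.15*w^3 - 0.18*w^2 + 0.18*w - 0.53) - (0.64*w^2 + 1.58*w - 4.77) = -0.15*w^3 - 0.82*w^2 - 1.4*w + 4.24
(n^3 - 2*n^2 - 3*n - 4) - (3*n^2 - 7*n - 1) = n^3 - 5*n^2 + 4*n - 3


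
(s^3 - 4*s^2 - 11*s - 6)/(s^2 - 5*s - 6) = s + 1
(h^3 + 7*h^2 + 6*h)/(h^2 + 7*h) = (h^2 + 7*h + 6)/(h + 7)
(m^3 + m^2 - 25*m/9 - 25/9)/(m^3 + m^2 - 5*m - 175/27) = 3*(3*m^2 - 2*m - 5)/(9*m^2 - 6*m - 35)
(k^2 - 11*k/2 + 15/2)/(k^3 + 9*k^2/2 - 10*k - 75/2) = (2*k - 5)/(2*k^2 + 15*k + 25)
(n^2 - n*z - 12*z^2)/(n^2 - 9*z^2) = (-n + 4*z)/(-n + 3*z)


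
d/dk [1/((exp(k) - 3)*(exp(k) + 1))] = 2*(1 - exp(k))*exp(k)/(exp(4*k) - 4*exp(3*k) - 2*exp(2*k) + 12*exp(k) + 9)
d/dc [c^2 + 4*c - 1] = 2*c + 4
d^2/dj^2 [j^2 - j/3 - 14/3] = 2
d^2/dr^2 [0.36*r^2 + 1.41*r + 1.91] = 0.720000000000000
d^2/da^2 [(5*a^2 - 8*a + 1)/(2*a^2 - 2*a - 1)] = 6*(-4*a^3 + 14*a^2 - 20*a + 9)/(8*a^6 - 24*a^5 + 12*a^4 + 16*a^3 - 6*a^2 - 6*a - 1)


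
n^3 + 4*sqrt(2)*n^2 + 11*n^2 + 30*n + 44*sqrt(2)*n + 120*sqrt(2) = (n + 5)*(n + 6)*(n + 4*sqrt(2))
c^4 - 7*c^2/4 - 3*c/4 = c*(c - 3/2)*(c + 1/2)*(c + 1)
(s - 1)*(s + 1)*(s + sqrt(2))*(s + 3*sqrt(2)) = s^4 + 4*sqrt(2)*s^3 + 5*s^2 - 4*sqrt(2)*s - 6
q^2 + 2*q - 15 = (q - 3)*(q + 5)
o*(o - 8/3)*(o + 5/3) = o^3 - o^2 - 40*o/9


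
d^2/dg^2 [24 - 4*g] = 0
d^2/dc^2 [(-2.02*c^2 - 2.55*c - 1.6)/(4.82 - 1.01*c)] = (121.951036 - 7.105427357601e-15*c)/(1.030301*c^3 - 14.750646*c^2 + 70.394172*c - 111.980168)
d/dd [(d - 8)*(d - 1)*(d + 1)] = 3*d^2 - 16*d - 1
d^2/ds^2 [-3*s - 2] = 0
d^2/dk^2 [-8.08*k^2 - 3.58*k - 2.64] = -16.1600000000000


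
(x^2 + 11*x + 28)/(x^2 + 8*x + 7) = (x + 4)/(x + 1)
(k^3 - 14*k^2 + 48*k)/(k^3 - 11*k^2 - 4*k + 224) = k*(k - 6)/(k^2 - 3*k - 28)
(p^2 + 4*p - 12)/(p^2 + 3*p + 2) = (p^2 + 4*p - 12)/(p^2 + 3*p + 2)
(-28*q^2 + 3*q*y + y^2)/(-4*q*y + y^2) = (7*q + y)/y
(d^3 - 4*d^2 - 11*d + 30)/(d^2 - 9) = (d^2 - 7*d + 10)/(d - 3)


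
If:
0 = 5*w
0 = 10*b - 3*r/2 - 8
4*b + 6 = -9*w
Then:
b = -3/2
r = -46/3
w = 0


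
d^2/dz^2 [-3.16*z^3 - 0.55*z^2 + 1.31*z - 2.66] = -18.96*z - 1.1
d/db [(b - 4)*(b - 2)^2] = (b - 2)*(3*b - 10)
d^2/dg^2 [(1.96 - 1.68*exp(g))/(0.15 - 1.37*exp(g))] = (-3.333484*exp(g) - 0.36498)*exp(g)/(2.571353*exp(3*g) - 0.844605*exp(2*g) + 0.092475*exp(g) - 0.003375)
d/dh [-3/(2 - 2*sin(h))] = -3*cos(h)/(2*(sin(h) - 1)^2)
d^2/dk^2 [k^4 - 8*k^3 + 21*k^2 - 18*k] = 12*k^2 - 48*k + 42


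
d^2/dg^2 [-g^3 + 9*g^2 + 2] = 18 - 6*g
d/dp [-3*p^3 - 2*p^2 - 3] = p*(-9*p - 4)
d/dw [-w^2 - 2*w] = -2*w - 2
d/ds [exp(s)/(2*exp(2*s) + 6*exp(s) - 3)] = (-2*exp(2*s) - 3)*exp(s)/(4*exp(4*s) + 24*exp(3*s) + 24*exp(2*s) - 36*exp(s) + 9)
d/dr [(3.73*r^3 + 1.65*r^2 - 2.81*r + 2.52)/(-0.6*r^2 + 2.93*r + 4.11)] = (-2.238*r^4 + 21.8578*r^3 + 49.1394*r^2 + 16.587*r - 18.9327)/(0.36*r^4 - 3.516*r^3 + 3.6529*r^2 + 24.0846*r + 16.8921)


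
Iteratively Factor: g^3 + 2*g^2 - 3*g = (g + 3)*(g^2 - g) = g*(g + 3)*(g - 1)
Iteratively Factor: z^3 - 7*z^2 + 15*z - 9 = (z - 3)*(z^2 - 4*z + 3) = (z - 3)*(z - 1)*(z - 3)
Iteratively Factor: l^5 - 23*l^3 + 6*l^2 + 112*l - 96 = (l - 2)*(l^4 + 2*l^3 - 19*l^2 - 32*l + 48) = (l - 2)*(l + 4)*(l^3 - 2*l^2 - 11*l + 12) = (l - 4)*(l - 2)*(l + 4)*(l^2 + 2*l - 3) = (l - 4)*(l - 2)*(l + 3)*(l + 4)*(l - 1)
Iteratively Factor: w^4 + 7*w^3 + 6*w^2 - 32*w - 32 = (w + 1)*(w^3 + 6*w^2 - 32) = (w + 1)*(w + 4)*(w^2 + 2*w - 8) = (w + 1)*(w + 4)^2*(w - 2)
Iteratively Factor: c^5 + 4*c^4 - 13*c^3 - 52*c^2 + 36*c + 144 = (c + 4)*(c^4 - 13*c^2 + 36) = (c - 3)*(c + 4)*(c^3 + 3*c^2 - 4*c - 12) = (c - 3)*(c + 2)*(c + 4)*(c^2 + c - 6) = (c - 3)*(c + 2)*(c + 3)*(c + 4)*(c - 2)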